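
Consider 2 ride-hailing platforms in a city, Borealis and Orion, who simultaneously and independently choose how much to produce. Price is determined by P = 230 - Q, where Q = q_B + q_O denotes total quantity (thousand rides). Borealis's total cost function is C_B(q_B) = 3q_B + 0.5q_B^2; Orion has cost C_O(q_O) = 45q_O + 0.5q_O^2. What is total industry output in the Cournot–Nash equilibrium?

Borealis's profit: π_B = (230 - Q)q_B - (3q_B + (1/2)q_B²). Setting ∂π_B/∂q_B = 0: 227 - 3q_B - (q_O) = 0.
Orion's profit: π_O = (230 - Q)q_O - (45q_O + (1/2)q_O²). Setting ∂π_O/∂q_O = 0: 185 - 3q_O - (q_B) = 0.
Rearranging gives the reaction functions q_B = (227 - q_O)/3 and q_O = (185 - q_B)/3.
Substituting one into the other gives q_B = 62 and q_O = 41.
Total output Q = 62 + 41 = 103.

103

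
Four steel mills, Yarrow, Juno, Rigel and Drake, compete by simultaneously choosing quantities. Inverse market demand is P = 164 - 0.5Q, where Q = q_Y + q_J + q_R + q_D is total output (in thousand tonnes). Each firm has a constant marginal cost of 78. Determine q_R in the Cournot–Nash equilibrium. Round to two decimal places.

34.40

Each firm earns π_i = (164 - 0.5Q)q_i - 78q_i.
Setting ∂π_i/∂q_i = 0 with rivals' quantities fixed: 86 - q_i - (1/2)·Σ_{j≠i} q_j = 0.
With identical firms every q_j equals q_i, so Σ_{j≠i} q_j = 3q_i and 86 = (5/2)q_i, giving q_i = 172/5.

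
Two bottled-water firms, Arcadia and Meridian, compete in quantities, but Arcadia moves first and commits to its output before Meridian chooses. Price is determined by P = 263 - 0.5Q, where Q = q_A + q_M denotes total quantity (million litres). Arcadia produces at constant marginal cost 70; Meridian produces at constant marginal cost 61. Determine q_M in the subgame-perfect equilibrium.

110

The follower Meridian best-responds to any q_A: π_M = (263 - 0.5Q)q_M - 61q_M.
Setting the follower's marginal profit to zero, 202 - (1/2)q_A - q_M = 0, i.e. q_M = (202 - (1/2)q_A).
The leader anticipates this reaction. Substituting into P = 263 - 0.5Q gives P = 162 - (1/4)q_A, so π_A = (162 - (1/4)q_A)q_A - 70q_A.
Leader FOC: 92 - (1/2)q_A = 0, so q_A = 184.
Then q_M = (202 - (1/2)·184) = 110.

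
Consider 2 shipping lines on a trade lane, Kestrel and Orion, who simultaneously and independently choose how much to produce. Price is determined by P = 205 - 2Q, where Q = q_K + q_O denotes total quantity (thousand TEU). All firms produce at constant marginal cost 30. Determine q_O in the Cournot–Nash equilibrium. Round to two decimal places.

Each firm earns π_i = (205 - 2Q)q_i - 30q_i.
Setting ∂π_i/∂q_i = 0 with rivals' quantities fixed: 175 - 4q_i - 2q_j = 0.
By symmetry each firm produces the same amount; substituting q_j = q_i yields q_i = 175/6.

29.17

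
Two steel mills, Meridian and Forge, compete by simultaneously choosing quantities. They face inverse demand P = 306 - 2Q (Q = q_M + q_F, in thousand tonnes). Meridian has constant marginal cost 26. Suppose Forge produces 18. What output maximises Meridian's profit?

With the rival's output fixed at 18, Meridian's profit is π_M = (306 - 2·18 - 2q_M)q_M - (26q_M) = (270 - 2q_M)q_M - (26q_M).
∂π_M/∂q_M = 244 - 4q_M = 0, so q_M = 61.

61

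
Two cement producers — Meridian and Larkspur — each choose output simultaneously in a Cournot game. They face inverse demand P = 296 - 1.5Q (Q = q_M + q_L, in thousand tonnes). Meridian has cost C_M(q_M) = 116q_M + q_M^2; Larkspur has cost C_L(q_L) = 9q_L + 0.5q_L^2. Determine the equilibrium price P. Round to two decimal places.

Meridian's profit: π_M = (296 - 1.5Q)q_M - (116q_M + q_M²). Setting ∂π_M/∂q_M = 0: 180 - 5q_M - (3/2)(q_L) = 0.
Larkspur's first-order condition: 287 - 4q_L - (3/2)(q_M) = 0.
Rearranging gives the reaction functions q_M = (180 - (3/2)q_L)/5 and q_L = (287 - (3/2)q_M)/4.
Solving the pair: q_M = 1158/71, q_L = 65.6338.
Total output Q = 81.9437, so price P = 296 - (3/2)·81.9437 = 173.0845.

173.08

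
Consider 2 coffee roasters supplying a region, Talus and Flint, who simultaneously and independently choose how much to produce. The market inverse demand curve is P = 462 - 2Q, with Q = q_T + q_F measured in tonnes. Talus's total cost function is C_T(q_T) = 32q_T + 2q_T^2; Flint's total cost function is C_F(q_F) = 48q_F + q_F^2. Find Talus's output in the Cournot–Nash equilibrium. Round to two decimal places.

39.82

Talus's profit: π_T = (462 - 2Q)q_T - (32q_T + 2q_T²). Setting ∂π_T/∂q_T = 0: 430 - 8q_T - 2(q_F) = 0.
Flint's first-order condition: 414 - 6q_F - 2(q_T) = 0.
Rearranging gives the reaction functions q_T = (430 - 2q_F)/8 and q_F = (414 - 2q_T)/6.
Substituting one into the other gives q_T = 438/11 and q_F = 613/11.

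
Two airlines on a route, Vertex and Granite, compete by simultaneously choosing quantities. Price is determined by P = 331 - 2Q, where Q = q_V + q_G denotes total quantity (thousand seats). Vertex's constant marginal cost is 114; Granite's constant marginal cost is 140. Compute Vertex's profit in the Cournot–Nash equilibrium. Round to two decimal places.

Vertex's profit: π_V = (331 - 2Q)q_V - (114q_V). Setting ∂π_V/∂q_V = 0: 217 - 4q_V - 2(q_G) = 0.
Granite's first-order condition: 191 - 4q_G - 2(q_V) = 0.
Best responses: q_V = (217 - 2q_G)/4, q_G = (191 - 2q_V)/4.
Substituting one into the other gives q_V = 81/2 and q_G = 55/2.
Price P = 331 - 2·68 = 195.
Vertex's profit: (195 - 114)·(81/2) = 3280.5000.

3280.50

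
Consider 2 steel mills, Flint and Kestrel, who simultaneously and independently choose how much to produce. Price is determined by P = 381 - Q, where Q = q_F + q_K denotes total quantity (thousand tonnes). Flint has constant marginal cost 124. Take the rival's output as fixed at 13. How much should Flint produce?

With the rival's output fixed at 13, Flint's profit is π_F = (381 - 13 - q_F)q_F - (124q_F) = (368 - q_F)q_F - (124q_F).
∂π_F/∂q_F = 244 - 2q_F = 0, so q_F = 122.

122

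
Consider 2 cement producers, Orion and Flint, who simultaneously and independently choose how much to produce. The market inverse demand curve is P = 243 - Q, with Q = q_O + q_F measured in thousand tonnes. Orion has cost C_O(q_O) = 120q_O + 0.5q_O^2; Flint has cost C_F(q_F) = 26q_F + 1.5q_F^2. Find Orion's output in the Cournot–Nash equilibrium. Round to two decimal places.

28.43

Orion's profit: π_O = (243 - Q)q_O - (120q_O + (1/2)q_O²). Setting ∂π_O/∂q_O = 0: 123 - 3q_O - (q_F) = 0.
Flint's first-order condition: 217 - 5q_F - (q_O) = 0.
Rearranging gives the reaction functions q_O = (123 - q_F)/3 and q_F = (217 - q_O)/5.
Substituting one into the other gives q_O = 199/7 and q_F = 264/7.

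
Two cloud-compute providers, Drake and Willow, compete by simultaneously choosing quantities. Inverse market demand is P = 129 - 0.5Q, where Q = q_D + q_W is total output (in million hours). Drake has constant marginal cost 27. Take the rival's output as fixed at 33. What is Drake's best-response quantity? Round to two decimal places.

85.50

With the rival's output fixed at 33, Drake's profit is π_D = (129 - (1/2)·33 - (1/2)q_D)q_D - (27q_D) = (225/2 - (1/2)q_D)q_D - (27q_D).
∂π_D/∂q_D = 171/2 - q_D = 0, so q_D = 171/2.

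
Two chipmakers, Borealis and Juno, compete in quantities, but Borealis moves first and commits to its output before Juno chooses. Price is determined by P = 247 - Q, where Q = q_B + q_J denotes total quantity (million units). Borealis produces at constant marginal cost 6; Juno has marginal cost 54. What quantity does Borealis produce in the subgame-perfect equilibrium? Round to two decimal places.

144.50

Solve by backward induction. Given q_B, the follower Juno maximises π_J = (247 - q_B - q_J)q_J - 54q_J.
Setting the follower's marginal profit to zero, 193 - q_B - 2q_J = 0, i.e. q_J = (193 - q_B)/2.
The leader anticipates this reaction. Substituting into P = 247 - Q gives P = 301/2 - (1/2)q_B, so π_B = (301/2 - (1/2)q_B)q_B - 6q_B.
The leader's first-order condition 289/2 - q_B = 0 yields q_B = 289/2.
Then q_J = (193 - 289/2)/2 = 97/4.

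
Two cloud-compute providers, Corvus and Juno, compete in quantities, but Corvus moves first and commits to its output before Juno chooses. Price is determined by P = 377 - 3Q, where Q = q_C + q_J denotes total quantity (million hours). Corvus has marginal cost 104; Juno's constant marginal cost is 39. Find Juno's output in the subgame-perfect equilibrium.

The follower Juno best-responds to any q_C: π_J = (377 - 3Q)q_J - 39q_J.
Setting the follower's marginal profit to zero, 338 - 3q_C - 6q_J = 0, i.e. q_J = (338 - 3q_C)/6.
Corvus substitutes q_J(q_C) into its own profit: π_C = q_C(377 - 3q_C - (338 - 3q_C)/2) - 104q_C = (208 - (3/2)q_C)q_C - 104q_C.
Leader FOC: 104 - 3q_C = 0, so q_C = 104/3.
Then q_J = (338 - 3·(104/3))/6 = 39.

39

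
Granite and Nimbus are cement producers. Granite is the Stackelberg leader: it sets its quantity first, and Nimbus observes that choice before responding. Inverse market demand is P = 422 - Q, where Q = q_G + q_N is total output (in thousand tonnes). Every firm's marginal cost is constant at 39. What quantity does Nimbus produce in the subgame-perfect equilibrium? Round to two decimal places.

The follower Nimbus best-responds to any q_G: π_N = (422 - Q)q_N - 39q_N.
Follower FOC: 383 - q_G - 2q_N = 0, so q_N(q_G) = (383 - q_G)/2.
Granite substitutes q_N(q_G) into its own profit: π_G = q_G(422 - q_G - (383 - q_G)/2) - 39q_G = (461/2 - (1/2)q_G)q_G - 39q_G.
The leader's first-order condition 383/2 - q_G = 0 yields q_G = 383/2.
Then q_N = (383 - 383/2)/2 = 383/4.

95.75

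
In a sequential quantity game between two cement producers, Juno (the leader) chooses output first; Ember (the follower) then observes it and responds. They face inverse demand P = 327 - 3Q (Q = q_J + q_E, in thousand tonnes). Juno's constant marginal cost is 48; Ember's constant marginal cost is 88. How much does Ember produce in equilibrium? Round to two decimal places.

Solve by backward induction. Given q_J, the follower Ember maximises π_E = (327 - 3q_J - 3q_E)q_E - 88q_E.
∂π_E/∂q_E = 239 - 3q_J - 6q_E = 0 gives the reaction function q_E = (239 - 3q_J)/6.
Juno substitutes q_E(q_J) into its own profit: π_J = q_J(327 - 3q_J - (239 - 3q_J)/2) - 48q_J = (415/2 - (3/2)q_J)q_J - 48q_J.
The leader's first-order condition 319/2 - 3q_J = 0 yields q_J = 319/6.
Then q_E = (239 - 3·(319/6))/6 = 53/4.

13.25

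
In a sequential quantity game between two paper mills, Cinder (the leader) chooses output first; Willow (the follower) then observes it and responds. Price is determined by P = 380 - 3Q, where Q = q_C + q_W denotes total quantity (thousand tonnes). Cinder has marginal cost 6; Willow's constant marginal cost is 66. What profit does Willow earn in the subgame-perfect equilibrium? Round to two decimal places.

Solve by backward induction. Given q_C, the follower Willow maximises π_W = (380 - 3q_C - 3q_W)q_W - 66q_W.
∂π_W/∂q_W = 314 - 3q_C - 6q_W = 0 gives the reaction function q_W = (314 - 3q_C)/6.
Cinder substitutes q_W(q_C) into its own profit: π_C = q_C(380 - 3q_C - (314 - 3q_C)/2) - 6q_C = (223 - (3/2)q_C)q_C - 6q_C.
The leader's first-order condition 217 - 3q_C = 0 yields q_C = 217/3.
Then q_W = (314 - 3·(217/3))/6 = 97/6.
Price P = 380 - 3·(177/2) = 229/2.
Willow's profit: (229/2 - 66)·(97/6) = 784.0833.

784.08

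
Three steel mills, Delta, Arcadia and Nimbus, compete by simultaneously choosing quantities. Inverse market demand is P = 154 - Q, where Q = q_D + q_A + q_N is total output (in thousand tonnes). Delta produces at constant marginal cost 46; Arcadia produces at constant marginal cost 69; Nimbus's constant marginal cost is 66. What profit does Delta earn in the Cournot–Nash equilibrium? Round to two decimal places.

Delta's profit: π_D = (154 - Q)q_D - (46q_D). Setting ∂π_D/∂q_D = 0: 108 - 2q_D - (q_A + q_N) = 0.
Arcadia's first-order condition: 85 - 2q_A - (q_D + q_N) = 0.
Nimbus's profit: π_N = (154 - Q)q_N - (66q_N). Setting ∂π_N/∂q_N = 0: 88 - 2q_N - (q_D + q_A) = 0.
Summing all 3 equations gives 281 − 4Q = 0, hence Q = 281/4.
Back-substituting: q_D = (108 − 281/4) = 151/4, q_A = (85 − 281/4) = 59/4, q_N = (88 − 281/4) = 71/4.
Price P = 154 - 281/4 = 335/4.
Delta's profit: (335/4 - 46)·(151/4) = 1425.0625.

1425.06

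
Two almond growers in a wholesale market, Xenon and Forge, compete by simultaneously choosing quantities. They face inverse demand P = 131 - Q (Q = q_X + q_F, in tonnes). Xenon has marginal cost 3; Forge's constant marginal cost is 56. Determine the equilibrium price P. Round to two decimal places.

Xenon's profit: π_X = (131 - Q)q_X - (3q_X). Setting ∂π_X/∂q_X = 0: 128 - 2q_X - (q_F) = 0.
Forge's first-order condition: 75 - 2q_F - (q_X) = 0.
Rearranging gives the reaction functions q_X = (128 - q_F)/2 and q_F = (75 - q_X)/2.
Substituting one into the other gives q_X = 181/3 and q_F = 22/3.
Total output Q = 203/3, so price P = 131 - 203/3 = 190/3.

63.33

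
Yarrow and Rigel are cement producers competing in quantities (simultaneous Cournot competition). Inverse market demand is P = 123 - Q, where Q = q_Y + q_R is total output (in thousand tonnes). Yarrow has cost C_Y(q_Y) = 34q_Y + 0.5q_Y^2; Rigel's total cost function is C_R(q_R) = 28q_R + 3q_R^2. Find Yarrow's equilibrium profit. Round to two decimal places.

1079.46

Yarrow's profit: π_Y = (123 - Q)q_Y - (34q_Y + (1/2)q_Y²). Setting ∂π_Y/∂q_Y = 0: 89 - 3q_Y - (q_R) = 0.
Rigel's first-order condition: 95 - 8q_R - (q_Y) = 0.
Rearranging gives the reaction functions q_Y = (89 - q_R)/3 and q_R = (95 - q_Y)/8.
Solving the pair: q_Y = 617/23, q_R = 196/23.
Price P = 123 - 813/23 = 87.6522.
Yarrow's profit: 87.6522·(617/23) - 34·(617/23) - (1/2)(617/23)² = 1079.4584.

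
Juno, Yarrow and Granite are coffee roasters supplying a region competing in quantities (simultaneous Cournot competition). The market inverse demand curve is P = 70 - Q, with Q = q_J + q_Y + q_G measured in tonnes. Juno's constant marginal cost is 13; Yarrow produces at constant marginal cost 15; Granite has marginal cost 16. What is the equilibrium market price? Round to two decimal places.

28.50

Juno's profit: π_J = (70 - Q)q_J - (13q_J). Setting ∂π_J/∂q_J = 0: 57 - 2q_J - (q_Y + q_G) = 0.
Yarrow's profit: π_Y = (70 - Q)q_Y - (15q_Y). Setting ∂π_Y/∂q_Y = 0: 55 - 2q_Y - (q_J + q_G) = 0.
Granite's first-order condition: 54 - 2q_G - (q_J + q_Y) = 0.
Adding the 3 first-order conditions: 166 − 4Q = 0, so Q = 83/2.
Back-substituting: q_J = (57 − 83/2) = 31/2, q_Y = (55 − 83/2) = 27/2, q_G = (54 − 83/2) = 25/2.
Total output Q = 83/2, so price P = 70 - 83/2 = 57/2.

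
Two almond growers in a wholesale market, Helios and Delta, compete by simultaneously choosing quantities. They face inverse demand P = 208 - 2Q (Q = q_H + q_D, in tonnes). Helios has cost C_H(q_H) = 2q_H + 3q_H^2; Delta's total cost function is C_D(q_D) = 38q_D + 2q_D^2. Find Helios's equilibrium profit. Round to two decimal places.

1481.01

Helios's profit: π_H = (208 - 2Q)q_H - (2q_H + 3q_H²). Setting ∂π_H/∂q_H = 0: 206 - 10q_H - 2(q_D) = 0.
Delta's profit: π_D = (208 - 2Q)q_D - (38q_D + 2q_D²). Setting ∂π_D/∂q_D = 0: 170 - 8q_D - 2(q_H) = 0.
So q_H = (206 - 2q_D)/10 and q_D = (170 - 2q_H)/8.
Substituting one into the other gives q_H = 327/19 and q_D = 322/19.
Price P = 208 - 2·(649/19) = 139.6842.
Helios's profit: 139.6842·(327/19) - 2·(327/19) - 3(327/19)² = 1481.0111.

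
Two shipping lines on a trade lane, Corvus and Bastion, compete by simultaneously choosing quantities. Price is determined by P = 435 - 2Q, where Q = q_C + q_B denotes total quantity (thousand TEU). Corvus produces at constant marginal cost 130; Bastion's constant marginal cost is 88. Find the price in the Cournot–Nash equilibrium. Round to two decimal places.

217.67

Corvus's profit: π_C = (435 - 2Q)q_C - (130q_C). Setting ∂π_C/∂q_C = 0: 305 - 4q_C - 2(q_B) = 0.
Bastion's first-order condition: 347 - 4q_B - 2(q_C) = 0.
So q_C = (305 - 2q_B)/4 and q_B = (347 - 2q_C)/4.
Substituting one into the other gives q_C = 263/6 and q_B = 389/6.
Total output Q = 326/3, so price P = 435 - 2·(326/3) = 653/3.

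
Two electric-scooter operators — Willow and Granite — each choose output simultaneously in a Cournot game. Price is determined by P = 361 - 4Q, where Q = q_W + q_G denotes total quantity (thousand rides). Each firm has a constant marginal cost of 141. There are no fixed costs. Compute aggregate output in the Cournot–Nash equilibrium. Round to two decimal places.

36.67

Each firm earns π_i = (361 - 4Q)q_i - 141q_i.
Setting ∂π_i/∂q_i = 0 with rivals' quantities fixed: 220 - 8q_i - 4q_j = 0.
By symmetry each firm produces the same amount; substituting q_j = q_i yields q_i = 220/12 = 55/3.
Total output Q = 55/3 + 55/3 = 110/3.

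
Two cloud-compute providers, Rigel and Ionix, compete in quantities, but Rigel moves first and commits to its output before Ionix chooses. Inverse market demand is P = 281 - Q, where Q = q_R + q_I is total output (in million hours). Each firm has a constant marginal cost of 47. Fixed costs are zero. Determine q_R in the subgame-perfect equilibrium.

Solve by backward induction. Given q_R, the follower Ionix maximises π_I = (281 - q_R - q_I)q_I - 47q_I.
∂π_I/∂q_I = 234 - q_R - 2q_I = 0 gives the reaction function q_I = (234 - q_R)/2.
Rigel substitutes q_I(q_R) into its own profit: π_R = q_R(281 - q_R - (234 - q_R)/2) - 47q_R = (164 - (1/2)q_R)q_R - 47q_R.
Maximising: ∂π_R/∂q_R = 117 - q_R = 0, giving q_R = 117.
Then q_I = (234 - 117)/2 = 117/2.

117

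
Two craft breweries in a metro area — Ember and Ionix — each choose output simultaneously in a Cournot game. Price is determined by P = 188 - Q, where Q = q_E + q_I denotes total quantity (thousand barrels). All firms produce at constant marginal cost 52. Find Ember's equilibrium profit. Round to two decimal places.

2055.11

Each firm earns π_i = (188 - Q)q_i - 52q_i.
Setting ∂π_i/∂q_i = 0 with rivals' quantities fixed: 136 - 2q_i - q_j = 0.
With identical firms every q_j equals q_i, so q_j = q_i and 136 = 3q_i, giving q_i = 136/3.
Price P = 188 - 272/3 = 292/3.
Ember's profit: (292/3 - 52)·(136/3) = 2055.1111.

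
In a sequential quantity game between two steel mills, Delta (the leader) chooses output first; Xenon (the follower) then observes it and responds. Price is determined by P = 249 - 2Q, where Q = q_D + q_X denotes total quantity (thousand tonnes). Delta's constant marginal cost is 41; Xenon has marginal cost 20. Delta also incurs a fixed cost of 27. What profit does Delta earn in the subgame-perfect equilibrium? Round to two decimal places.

Solve by backward induction. Given q_D, the follower Xenon maximises π_X = (249 - 2q_D - 2q_X)q_X - 20q_X.
Setting the follower's marginal profit to zero, 229 - 2q_D - 4q_X = 0, i.e. q_X = (229 - 2q_D)/4.
Delta substitutes q_X(q_D) into its own profit: π_D = q_D(249 - 2q_D - (229 - 2q_D)/2) - 41q_D = (269/2 - q_D)q_D - 41q_D.
Leader FOC: 187/2 - 2q_D = 0, so q_D = 187/4.
Then q_X = (229 - 2·(187/4))/4 = 271/8.
Price P = 249 - 2·(645/8) = 351/4.
Delta's profit: (351/4 - 41)·(187/4) - 27 = 2158.5625.

2158.56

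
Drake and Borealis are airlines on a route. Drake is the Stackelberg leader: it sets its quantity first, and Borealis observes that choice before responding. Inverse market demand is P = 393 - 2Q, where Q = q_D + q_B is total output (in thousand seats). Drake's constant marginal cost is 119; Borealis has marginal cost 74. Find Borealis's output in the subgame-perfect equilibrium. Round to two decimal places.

51.13

The follower Borealis best-responds to any q_D: π_B = (393 - 2Q)q_B - 74q_B.
∂π_B/∂q_B = 319 - 2q_D - 4q_B = 0 gives the reaction function q_B = (319 - 2q_D)/4.
Drake substitutes q_B(q_D) into its own profit: π_D = q_D(393 - 2q_D - (319 - 2q_D)/2) - 119q_D = (467/2 - q_D)q_D - 119q_D.
Leader FOC: 229/2 - 2q_D = 0, so q_D = 229/4.
Then q_B = (319 - 2·(229/4))/4 = 409/8.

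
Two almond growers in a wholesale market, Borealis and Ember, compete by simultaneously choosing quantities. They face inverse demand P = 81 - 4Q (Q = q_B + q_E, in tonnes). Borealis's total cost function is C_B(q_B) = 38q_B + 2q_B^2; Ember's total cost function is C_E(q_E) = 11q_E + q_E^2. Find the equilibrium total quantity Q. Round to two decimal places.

7.87

Borealis's profit: π_B = (81 - 4Q)q_B - (38q_B + 2q_B²). Setting ∂π_B/∂q_B = 0: 43 - 12q_B - 4(q_E) = 0.
Ember's profit: π_E = (81 - 4Q)q_E - (11q_E + q_E²). Setting ∂π_E/∂q_E = 0: 70 - 10q_E - 4(q_B) = 0.
So q_B = (43 - 4q_E)/12 and q_E = (70 - 4q_B)/10.
Solving the pair: q_B = 75/52, q_E = 167/26.
Total output Q = 75/52 + 167/26 = 409/52.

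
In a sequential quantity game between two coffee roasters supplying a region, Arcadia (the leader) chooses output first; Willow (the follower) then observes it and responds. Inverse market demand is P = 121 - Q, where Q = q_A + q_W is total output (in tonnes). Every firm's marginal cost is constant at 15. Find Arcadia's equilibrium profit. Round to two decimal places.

1404.50

Solve by backward induction. Given q_A, the follower Willow maximises π_W = (121 - q_A - q_W)q_W - 15q_W.
∂π_W/∂q_W = 106 - q_A - 2q_W = 0 gives the reaction function q_W = (106 - q_A)/2.
The leader anticipates this reaction. Substituting into P = 121 - Q gives P = 68 - (1/2)q_A, so π_A = (68 - (1/2)q_A)q_A - 15q_A.
The leader's first-order condition 53 - q_A = 0 yields q_A = 53.
Then q_W = (106 - 53)/2 = 53/2.
Price P = 121 - 159/2 = 83/2.
Arcadia's profit: (83/2 - 15)·53 = 1404.5000.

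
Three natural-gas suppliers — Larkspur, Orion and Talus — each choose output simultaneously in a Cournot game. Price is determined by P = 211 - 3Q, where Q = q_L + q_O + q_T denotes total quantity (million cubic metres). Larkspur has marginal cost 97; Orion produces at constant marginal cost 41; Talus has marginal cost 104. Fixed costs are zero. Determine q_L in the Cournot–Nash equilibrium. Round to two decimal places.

5.42

Larkspur's profit: π_L = (211 - 3Q)q_L - (97q_L). Setting ∂π_L/∂q_L = 0: 114 - 6q_L - 3(q_O + q_T) = 0.
Orion's profit: π_O = (211 - 3Q)q_O - (41q_O). Setting ∂π_O/∂q_O = 0: 170 - 6q_O - 3(q_L + q_T) = 0.
Talus's first-order condition: 107 - 6q_T - 3(q_L + q_O) = 0.
Adding the 3 first-order conditions: 391 − 12Q = 0, so Q = 391/12.
Back-substituting: q_L = (114 − 391/4)/3 = 65/12, q_O = (170 − 391/4)/3 = 289/12, q_T = (107 − 391/4)/3 = 37/12.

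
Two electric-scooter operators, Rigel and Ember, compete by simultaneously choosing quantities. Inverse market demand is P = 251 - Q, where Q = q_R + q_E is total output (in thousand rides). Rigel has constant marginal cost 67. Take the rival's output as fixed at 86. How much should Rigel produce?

With the rival's output fixed at 86, Rigel's profit is π_R = (251 - 86 - q_R)q_R - (67q_R) = (165 - q_R)q_R - (67q_R).
∂π_R/∂q_R = 98 - 2q_R = 0, so q_R = 49.

49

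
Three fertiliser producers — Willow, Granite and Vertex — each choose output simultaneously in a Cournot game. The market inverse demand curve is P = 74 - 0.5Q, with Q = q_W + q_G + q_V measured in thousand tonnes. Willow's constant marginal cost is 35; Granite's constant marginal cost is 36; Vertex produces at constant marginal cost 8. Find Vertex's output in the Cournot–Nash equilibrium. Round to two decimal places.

Willow's profit: π_W = (74 - 0.5Q)q_W - (35q_W). Setting ∂π_W/∂q_W = 0: 39 - q_W - (1/2)(q_G + q_V) = 0.
Granite's profit: π_G = (74 - 0.5Q)q_G - (36q_G). Setting ∂π_G/∂q_G = 0: 38 - q_G - (1/2)(q_W + q_V) = 0.
Vertex's profit: π_V = (74 - 0.5Q)q_V - (8q_V). Setting ∂π_V/∂q_V = 0: 66 - q_V - (1/2)(q_W + q_G) = 0.
Summing all 3 equations gives 143 − 2Q = 0, hence Q = 143/2.
Back-substituting: q_W = (39 − 143/4)/(1/2) = 13/2, q_G = (38 − 143/4)/(1/2) = 9/2, q_V = (66 − 143/4)/(1/2) = 121/2.

60.50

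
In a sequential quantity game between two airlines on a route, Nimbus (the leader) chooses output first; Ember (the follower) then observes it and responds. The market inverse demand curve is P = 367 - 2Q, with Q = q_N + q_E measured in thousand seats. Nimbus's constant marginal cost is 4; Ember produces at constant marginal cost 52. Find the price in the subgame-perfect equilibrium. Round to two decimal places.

Solve by backward induction. Given q_N, the follower Ember maximises π_E = (367 - 2q_N - 2q_E)q_E - 52q_E.
Follower FOC: 315 - 2q_N - 4q_E = 0, so q_E(q_N) = (315 - 2q_N)/4.
The leader anticipates this reaction. Substituting into P = 367 - 2Q gives P = 419/2 - q_N, so π_N = (419/2 - q_N)q_N - 4q_N.
Maximising: ∂π_N/∂q_N = 411/2 - 2q_N = 0, giving q_N = 411/4.
Then q_E = (315 - 2·(411/4))/4 = 219/8.
Total output Q = 1041/8, so price P = 367 - 2·(1041/8) = 427/4.

106.75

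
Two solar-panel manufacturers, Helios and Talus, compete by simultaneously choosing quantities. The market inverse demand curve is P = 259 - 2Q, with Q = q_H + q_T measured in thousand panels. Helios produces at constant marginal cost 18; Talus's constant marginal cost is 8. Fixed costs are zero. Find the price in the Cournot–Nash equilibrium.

Helios's profit: π_H = (259 - 2Q)q_H - (18q_H). Setting ∂π_H/∂q_H = 0: 241 - 4q_H - 2(q_T) = 0.
Talus's first-order condition: 251 - 4q_T - 2(q_H) = 0.
Best responses: q_H = (241 - 2q_T)/4, q_T = (251 - 2q_H)/4.
Solving the pair: q_H = 77/2, q_T = 87/2.
Total output Q = 82, so price P = 259 - 2·82 = 95.

95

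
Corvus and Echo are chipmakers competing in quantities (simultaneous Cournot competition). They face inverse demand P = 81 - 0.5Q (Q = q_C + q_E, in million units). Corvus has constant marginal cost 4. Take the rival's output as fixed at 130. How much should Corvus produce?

With the rival's output fixed at 130, Corvus's profit is π_C = (81 - (1/2)·130 - (1/2)q_C)q_C - (4q_C) = (16 - (1/2)q_C)q_C - (4q_C).
∂π_C/∂q_C = 12 - q_C = 0, so q_C = 12.

12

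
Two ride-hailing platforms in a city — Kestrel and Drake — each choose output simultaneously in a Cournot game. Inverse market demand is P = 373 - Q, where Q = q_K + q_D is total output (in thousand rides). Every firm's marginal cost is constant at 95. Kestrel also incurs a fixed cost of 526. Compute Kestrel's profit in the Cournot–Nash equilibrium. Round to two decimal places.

8061.11

A representative firm's profit is π_i = q_i(373 - Q) - 95q_i.
Setting ∂π_i/∂q_i = 0 with rivals' quantities fixed: 278 - 2q_i - q_j = 0.
With identical firms every q_j equals q_i, so q_j = q_i and 278 = 3q_i, giving q_i = 278/3.
Price P = 373 - 556/3 = 563/3.
Kestrel's profit: (563/3 - 95)·(278/3) - 526 = 8061.1111.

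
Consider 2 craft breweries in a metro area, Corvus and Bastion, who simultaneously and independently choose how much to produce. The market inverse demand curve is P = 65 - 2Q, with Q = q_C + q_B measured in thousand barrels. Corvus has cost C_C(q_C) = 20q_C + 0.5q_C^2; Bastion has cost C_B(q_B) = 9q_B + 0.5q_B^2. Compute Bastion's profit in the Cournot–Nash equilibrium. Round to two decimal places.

Corvus's profit: π_C = (65 - 2Q)q_C - (20q_C + (1/2)q_C²). Setting ∂π_C/∂q_C = 0: 45 - 5q_C - 2(q_B) = 0.
Bastion's first-order condition: 56 - 5q_B - 2(q_C) = 0.
Rearranging gives the reaction functions q_C = (45 - 2q_B)/5 and q_B = (56 - 2q_C)/5.
Substituting one into the other gives q_C = 113/21 and q_B = 190/21.
Price P = 65 - 2·(101/7) = 253/7.
Bastion's profit: (253/7)·(190/21) - 9·(190/21) - (1/2)(190/21)² = 204.6485.

204.65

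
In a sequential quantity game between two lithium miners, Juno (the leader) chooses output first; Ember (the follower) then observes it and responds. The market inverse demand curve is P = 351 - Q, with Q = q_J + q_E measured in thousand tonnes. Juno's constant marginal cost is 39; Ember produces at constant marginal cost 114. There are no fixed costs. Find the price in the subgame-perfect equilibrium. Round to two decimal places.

135.75

Solve by backward induction. Given q_J, the follower Ember maximises π_E = (351 - q_J - q_E)q_E - 114q_E.
Follower FOC: 237 - q_J - 2q_E = 0, so q_E(q_J) = (237 - q_J)/2.
Juno substitutes q_E(q_J) into its own profit: π_J = q_J(351 - q_J - (237 - q_J)/2) - 39q_J = (465/2 - (1/2)q_J)q_J - 39q_J.
Leader FOC: 387/2 - q_J = 0, so q_J = 387/2.
Then q_E = (237 - 387/2)/2 = 87/4.
Total output Q = 861/4, so price P = 351 - 861/4 = 543/4.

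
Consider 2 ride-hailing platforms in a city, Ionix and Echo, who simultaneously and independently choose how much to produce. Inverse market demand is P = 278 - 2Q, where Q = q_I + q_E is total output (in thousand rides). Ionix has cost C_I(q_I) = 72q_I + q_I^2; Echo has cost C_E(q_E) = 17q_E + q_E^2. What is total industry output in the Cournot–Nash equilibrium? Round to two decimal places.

58.38

Ionix's profit: π_I = (278 - 2Q)q_I - (72q_I + q_I²). Setting ∂π_I/∂q_I = 0: 206 - 6q_I - 2(q_E) = 0.
Echo's profit: π_E = (278 - 2Q)q_E - (17q_E + q_E²). Setting ∂π_E/∂q_E = 0: 261 - 6q_E - 2(q_I) = 0.
Best responses: q_I = (206 - 2q_E)/6, q_E = (261 - 2q_I)/6.
Substituting one into the other gives q_I = 357/16 and q_E = 577/16.
Total output Q = 357/16 + 577/16 = 467/8.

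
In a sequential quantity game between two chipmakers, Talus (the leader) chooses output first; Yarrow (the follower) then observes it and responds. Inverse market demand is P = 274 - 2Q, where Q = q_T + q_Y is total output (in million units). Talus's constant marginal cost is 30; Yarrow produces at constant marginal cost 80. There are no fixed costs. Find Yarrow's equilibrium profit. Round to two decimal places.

Solve by backward induction. Given q_T, the follower Yarrow maximises π_Y = (274 - 2q_T - 2q_Y)q_Y - 80q_Y.
∂π_Y/∂q_Y = 194 - 2q_T - 4q_Y = 0 gives the reaction function q_Y = (194 - 2q_T)/4.
The leader anticipates this reaction. Substituting into P = 274 - 2Q gives P = 177 - q_T, so π_T = (177 - q_T)q_T - 30q_T.
The leader's first-order condition 147 - 2q_T = 0 yields q_T = 147/2.
Then q_Y = (194 - 2·(147/2))/4 = 47/4.
Price P = 274 - 2·(341/4) = 207/2.
Yarrow's profit: (207/2 - 80)·(47/4) = 276.1250.

276.13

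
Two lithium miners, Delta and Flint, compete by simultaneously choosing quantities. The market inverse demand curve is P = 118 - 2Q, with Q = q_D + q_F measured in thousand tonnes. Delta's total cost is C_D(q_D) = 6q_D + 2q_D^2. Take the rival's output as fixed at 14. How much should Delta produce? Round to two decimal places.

10.50

With the rival's output fixed at 14, Delta's profit is π_D = (118 - 2·14 - 2q_D)q_D - (6q_D + 2q_D²) = (90 - 2q_D)q_D - (6q_D + 2q_D²).
∂π_D/∂q_D = 84 - 8q_D = 0, so q_D = 21/2.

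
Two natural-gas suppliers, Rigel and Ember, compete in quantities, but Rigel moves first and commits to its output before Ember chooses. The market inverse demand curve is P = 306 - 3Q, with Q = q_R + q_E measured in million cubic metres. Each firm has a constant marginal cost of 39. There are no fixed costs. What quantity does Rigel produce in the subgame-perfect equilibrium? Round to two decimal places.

44.50

The follower Ember best-responds to any q_R: π_E = (306 - 3Q)q_E - 39q_E.
Follower FOC: 267 - 3q_R - 6q_E = 0, so q_E(q_R) = (267 - 3q_R)/6.
Rigel substitutes q_E(q_R) into its own profit: π_R = q_R(306 - 3q_R - (267 - 3q_R)/2) - 39q_R = (345/2 - (3/2)q_R)q_R - 39q_R.
Maximising: ∂π_R/∂q_R = 267/2 - 3q_R = 0, giving q_R = 89/2.
Then q_E = (267 - 3·(89/2))/6 = 89/4.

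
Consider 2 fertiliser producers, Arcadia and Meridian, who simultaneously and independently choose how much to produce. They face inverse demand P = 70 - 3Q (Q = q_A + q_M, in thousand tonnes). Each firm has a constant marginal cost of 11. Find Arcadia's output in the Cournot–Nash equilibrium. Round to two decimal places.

Each firm earns π_i = (70 - 3Q)q_i - 11q_i.
First-order condition (treating rivals' output as given): 59 - 6q_i - 3q_j = 0.
By symmetry each firm produces the same amount; substituting q_j = q_i yields q_i = 59/9.

6.56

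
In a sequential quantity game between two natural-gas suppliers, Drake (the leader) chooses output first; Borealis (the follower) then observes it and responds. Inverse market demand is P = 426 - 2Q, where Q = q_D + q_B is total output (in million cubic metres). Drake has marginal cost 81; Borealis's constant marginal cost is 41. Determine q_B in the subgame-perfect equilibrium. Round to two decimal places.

Solve by backward induction. Given q_D, the follower Borealis maximises π_B = (426 - 2q_D - 2q_B)q_B - 41q_B.
∂π_B/∂q_B = 385 - 2q_D - 4q_B = 0 gives the reaction function q_B = (385 - 2q_D)/4.
Drake substitutes q_B(q_D) into its own profit: π_D = q_D(426 - 2q_D - (385 - 2q_D)/2) - 81q_D = (467/2 - q_D)q_D - 81q_D.
Maximising: ∂π_D/∂q_D = 305/2 - 2q_D = 0, giving q_D = 305/4.
Then q_B = (385 - 2·(305/4))/4 = 465/8.

58.13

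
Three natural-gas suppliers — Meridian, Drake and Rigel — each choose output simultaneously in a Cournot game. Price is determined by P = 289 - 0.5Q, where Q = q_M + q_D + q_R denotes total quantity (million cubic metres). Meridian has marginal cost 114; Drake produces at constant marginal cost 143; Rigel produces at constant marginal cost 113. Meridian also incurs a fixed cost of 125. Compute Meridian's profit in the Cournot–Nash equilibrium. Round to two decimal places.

Meridian's profit: π_M = (289 - 0.5Q)q_M - (114q_M). Setting ∂π_M/∂q_M = 0: 175 - q_M - (1/2)(q_D + q_R) = 0.
Drake's first-order condition: 146 - q_D - (1/2)(q_M + q_R) = 0.
Rigel's profit: π_R = (289 - 0.5Q)q_R - (113q_R). Setting ∂π_R/∂q_R = 0: 176 - q_R - (1/2)(q_M + q_D) = 0.
Summing all 3 equations gives 497 − 2Q = 0, hence Q = 497/2.
Back-substituting: q_M = (175 − 497/4)/(1/2) = 203/2, q_D = (146 − 497/4)/(1/2) = 87/2, q_R = (176 − 497/4)/(1/2) = 207/2.
Price P = 289 - (1/2)·(497/2) = 659/4.
Meridian's profit: (659/4 - 114)·(203/2) - 125 = 5026.1250.

5026.13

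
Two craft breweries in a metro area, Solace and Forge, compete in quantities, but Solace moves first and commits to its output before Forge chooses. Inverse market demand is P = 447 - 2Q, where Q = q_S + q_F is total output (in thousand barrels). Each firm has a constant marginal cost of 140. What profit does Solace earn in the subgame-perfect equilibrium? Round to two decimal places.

Solve by backward induction. Given q_S, the follower Forge maximises π_F = (447 - 2q_S - 2q_F)q_F - 140q_F.
Setting the follower's marginal profit to zero, 307 - 2q_S - 4q_F = 0, i.e. q_F = (307 - 2q_S)/4.
The leader anticipates this reaction. Substituting into P = 447 - 2Q gives P = 587/2 - q_S, so π_S = (587/2 - q_S)q_S - 140q_S.
The leader's first-order condition 307/2 - 2q_S = 0 yields q_S = 307/4.
Then q_F = (307 - 2·(307/4))/4 = 307/8.
Price P = 447 - 2·(921/8) = 867/4.
Solace's profit: (867/4 - 140)·(307/4) = 5890.5625.

5890.56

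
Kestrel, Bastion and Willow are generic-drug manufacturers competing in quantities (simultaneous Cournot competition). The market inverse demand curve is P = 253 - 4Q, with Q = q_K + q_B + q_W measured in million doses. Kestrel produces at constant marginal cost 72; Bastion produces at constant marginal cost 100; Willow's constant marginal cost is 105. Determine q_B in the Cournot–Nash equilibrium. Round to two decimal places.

8.13

Kestrel's profit: π_K = (253 - 4Q)q_K - (72q_K). Setting ∂π_K/∂q_K = 0: 181 - 8q_K - 4(q_B + q_W) = 0.
Bastion's first-order condition: 153 - 8q_B - 4(q_K + q_W) = 0.
Willow's profit: π_W = (253 - 4Q)q_W - (105q_W). Setting ∂π_W/∂q_W = 0: 148 - 8q_W - 4(q_K + q_B) = 0.
Adding the 3 conditions: 482 − 8Q − 8Q = 0, i.e. Q = 241/8.
Back-substituting: q_K = (181 − 241/2)/4 = 121/8, q_B = (153 − 241/2)/4 = 65/8, q_W = (148 − 241/2)/4 = 55/8.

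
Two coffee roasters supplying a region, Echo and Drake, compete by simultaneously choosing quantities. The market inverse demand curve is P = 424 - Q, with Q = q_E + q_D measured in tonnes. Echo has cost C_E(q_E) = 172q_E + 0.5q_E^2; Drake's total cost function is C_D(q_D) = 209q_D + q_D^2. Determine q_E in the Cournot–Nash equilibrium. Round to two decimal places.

Echo's profit: π_E = (424 - Q)q_E - (172q_E + (1/2)q_E²). Setting ∂π_E/∂q_E = 0: 252 - 3q_E - (q_D) = 0.
Drake's first-order condition: 215 - 4q_D - (q_E) = 0.
So q_E = (252 - q_D)/3 and q_D = (215 - q_E)/4.
Substituting one into the other gives q_E = 793/11 and q_D = 393/11.

72.09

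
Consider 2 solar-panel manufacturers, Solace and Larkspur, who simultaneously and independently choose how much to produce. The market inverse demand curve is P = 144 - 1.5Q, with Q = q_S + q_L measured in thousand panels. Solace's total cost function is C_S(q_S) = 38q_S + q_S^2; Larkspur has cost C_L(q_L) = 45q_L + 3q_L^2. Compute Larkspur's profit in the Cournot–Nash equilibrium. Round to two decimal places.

Solace's profit: π_S = (144 - 1.5Q)q_S - (38q_S + q_S²). Setting ∂π_S/∂q_S = 0: 106 - 5q_S - (3/2)(q_L) = 0.
Larkspur's first-order condition: 99 - 9q_L - (3/2)(q_S) = 0.
Rearranging gives the reaction functions q_S = (106 - (3/2)q_L)/5 and q_L = (99 - (3/2)q_S)/9.
Substituting one into the other gives q_S = 358/19 and q_L = 448/57.
Price P = 144 - (3/2)·(1522/57) = 1975/19.
Larkspur's profit: (1975/19)·(448/57) - 45·(448/57) - 3(448/57)² = 277.9834.

277.98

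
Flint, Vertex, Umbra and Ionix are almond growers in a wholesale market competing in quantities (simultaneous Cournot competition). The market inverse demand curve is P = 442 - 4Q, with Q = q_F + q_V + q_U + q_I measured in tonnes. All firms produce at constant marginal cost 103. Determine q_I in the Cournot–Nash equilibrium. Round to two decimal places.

Each firm earns π_i = (442 - 4Q)q_i - 103q_i.
Setting ∂π_i/∂q_i = 0 with rivals' quantities fixed: 339 - 8q_i - 4·Σ_{j≠i} q_j = 0.
By symmetry each firm produces the same amount; substituting Σ_{j≠i} q_j = 3q_i yields q_i = 339/20.

16.95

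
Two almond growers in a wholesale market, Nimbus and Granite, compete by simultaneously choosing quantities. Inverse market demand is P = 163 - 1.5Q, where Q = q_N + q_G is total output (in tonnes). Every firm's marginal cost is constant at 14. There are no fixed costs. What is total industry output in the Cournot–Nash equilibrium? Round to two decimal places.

Each firm earns π_i = (163 - 1.5Q)q_i - 14q_i.
Setting ∂π_i/∂q_i = 0 with rivals' quantities fixed: 149 - 3q_i - (3/2)q_j = 0.
By symmetry each firm produces the same amount; substituting q_j = q_i yields q_i = 149/(9/2) = 298/9.
Total output Q = 298/9 + 298/9 = 596/9.

66.22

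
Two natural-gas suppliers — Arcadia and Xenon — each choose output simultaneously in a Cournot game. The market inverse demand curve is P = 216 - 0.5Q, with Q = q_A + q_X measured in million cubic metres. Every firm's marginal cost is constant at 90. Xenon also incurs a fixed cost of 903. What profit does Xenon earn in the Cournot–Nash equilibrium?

2625

A representative firm's profit is π_i = q_i(216 - 0.5Q) - 90q_i.
Setting ∂π_i/∂q_i = 0 with rivals' quantities fixed: 126 - q_i - (1/2)q_j = 0.
By symmetry each firm produces the same amount; substituting q_j = q_i yields q_i = 126/(3/2) = 84.
Price P = 216 - (1/2)·168 = 132.
Xenon's profit: (132 - 90)·84 - 903 = 2625.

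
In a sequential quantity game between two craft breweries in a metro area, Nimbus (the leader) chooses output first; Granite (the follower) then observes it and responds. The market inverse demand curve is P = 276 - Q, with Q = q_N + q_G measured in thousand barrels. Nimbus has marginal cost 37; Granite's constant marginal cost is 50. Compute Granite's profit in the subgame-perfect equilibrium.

2500

The follower Granite best-responds to any q_N: π_G = (276 - Q)q_G - 50q_G.
Setting the follower's marginal profit to zero, 226 - q_N - 2q_G = 0, i.e. q_G = (226 - q_N)/2.
The leader anticipates this reaction. Substituting into P = 276 - Q gives P = 163 - (1/2)q_N, so π_N = (163 - (1/2)q_N)q_N - 37q_N.
The leader's first-order condition 126 - q_N = 0 yields q_N = 126.
Then q_G = (226 - 126)/2 = 50.
Price P = 276 - 176 = 100.
Granite's profit: (100 - 50)·50 = 2500.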